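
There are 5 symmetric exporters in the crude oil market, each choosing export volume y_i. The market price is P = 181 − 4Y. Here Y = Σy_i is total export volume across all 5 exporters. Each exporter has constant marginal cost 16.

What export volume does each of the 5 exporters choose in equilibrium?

A representative exporter's profit is π_i = y_i(181 − 4Y) − 16y_i, with Y = y_i + Σ_{j≠i} y_j.
First-order condition: 165 − 8y_i − 4Σ_{j≠i} y_j = 0.
In a symmetric equilibrium every exporter chooses the same y, so Σ_{j≠i} y_j = 4y. The condition becomes 165 − 24y = 0, giving y = 165/24 = 6.875.

6.875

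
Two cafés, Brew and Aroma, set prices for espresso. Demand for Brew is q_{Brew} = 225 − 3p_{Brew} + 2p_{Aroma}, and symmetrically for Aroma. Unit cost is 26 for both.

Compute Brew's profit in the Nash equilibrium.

7425.1875

Brew's profit: π = (p_{Brew} − 26)(225 − 3p_{Brew} + 2p_{Aroma}).
∂π/∂p_{Brew} = 303 − 6p_{Brew} + 2p_{Aroma} = 0 ⇒ p_{Brew} = 50.5 + (1/3)p_{Aroma}.
Setting p_{Brew} = p_{Aroma} in the reaction function: p_{Brew} = 50.5 + (1/3)p_{Brew}, so p_{Brew} = 50.5 / (2/3) = 75.75.
q_{Brew} = 225 − 3·75.75 + 2·75.75 = 149.25.
Profit = (75.75 − 26)·149.25 = 7425.1875.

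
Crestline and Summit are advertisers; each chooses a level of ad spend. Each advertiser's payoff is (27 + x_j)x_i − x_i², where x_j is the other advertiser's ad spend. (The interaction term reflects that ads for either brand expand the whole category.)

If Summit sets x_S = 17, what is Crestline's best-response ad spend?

22

Crestline's payoff is (27 + x_S)x_C − x_C².
∂π/∂x_C = 27 + x_S − 2x_C = 0, so x_C = 13.5 + 0.5x_S.
At x_S = 17: x_C = 13.5 + 0.5·17 = 22.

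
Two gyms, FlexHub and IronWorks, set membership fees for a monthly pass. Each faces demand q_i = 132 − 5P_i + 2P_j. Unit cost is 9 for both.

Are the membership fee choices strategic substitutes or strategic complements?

strategic complements

FlexHub's profit: π = (P_{FlexHub} − 9)(132 − 5P_{FlexHub} + 2P_{IronWorks}).
∂π/∂P_{FlexHub} = 177 − 10P_{FlexHub} + 2P_{IronWorks} = 0 ⇒ P_{FlexHub} = 17.7 + 0.2P_{IronWorks}.
The best-response slope dP_{FlexHub}/dP_{IronWorks} = 0.2 > 0: the reaction function is upward-sloping, so the choices are strategic complements.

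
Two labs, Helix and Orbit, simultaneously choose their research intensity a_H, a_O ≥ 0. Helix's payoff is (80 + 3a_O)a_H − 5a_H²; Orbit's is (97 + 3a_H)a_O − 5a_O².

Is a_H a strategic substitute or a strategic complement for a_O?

strategic complements

Expanding Helix's payoff: 80a_H + 3a_Oa_H − 5a_H².
∂π/∂a_H = 80 + 3a_O − 10a_H = 0, so a_H = 8 + 0.3a_O.
The best-response slope da_H/da_O = 0.3 > 0: the reaction function is upward-sloping, so the choices are strategic complements.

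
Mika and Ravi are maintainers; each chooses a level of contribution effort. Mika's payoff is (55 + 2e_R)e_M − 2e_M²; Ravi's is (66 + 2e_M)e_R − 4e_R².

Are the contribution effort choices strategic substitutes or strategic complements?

strategic complements

Expanding Mika's payoff: 55e_M + 2e_Re_M − 2e_M².
∂π/∂e_M = 55 + 2e_R − 4e_M = 0, so e_M = 13.75 + 0.5e_R.
The best-response slope de_M/de_R = 0.5 > 0: the reaction function is upward-sloping, so the choices are strategic complements.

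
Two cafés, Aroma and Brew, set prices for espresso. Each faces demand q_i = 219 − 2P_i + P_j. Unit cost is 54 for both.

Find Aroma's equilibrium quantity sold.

110

Aroma's profit: π = (P_{Aroma} − 54)(219 − 2P_{Aroma} + P_{Brew}).
∂π/∂P_{Aroma} = 327 − 4P_{Aroma} + P_{Brew} = 0 ⇒ P_{Aroma} = 81.75 + 0.25P_{Brew}.
Setting P_{Aroma} = P_{Brew} in the reaction function: P_{Aroma} = 81.75 + 0.25P_{Aroma}, so P_{Aroma} = 81.75 / 0.75 = 109.
q_{Aroma} = 219 − 2·109 + 109 = 110.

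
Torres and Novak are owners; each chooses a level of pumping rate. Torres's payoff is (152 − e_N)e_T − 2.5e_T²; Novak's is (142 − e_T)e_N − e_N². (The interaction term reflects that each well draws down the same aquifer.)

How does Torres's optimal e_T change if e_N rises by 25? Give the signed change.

Expanding Torres's payoff: 152e_T − e_Ne_T − 2.5e_T².
∂π/∂e_T = 152 − e_N − 5e_T = 0, so e_T = 30.4 − 0.2e_N.
The reaction-function slope is −0.2, so a 25-unit rise in e_N moves e_T by −0.2 × 25 = −5. Torres's best response falls — the actions are strategic substitutes.

-5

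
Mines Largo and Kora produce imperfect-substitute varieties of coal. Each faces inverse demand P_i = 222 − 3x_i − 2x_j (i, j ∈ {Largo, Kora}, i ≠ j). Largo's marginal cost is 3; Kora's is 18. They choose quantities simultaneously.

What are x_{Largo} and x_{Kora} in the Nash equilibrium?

Mine Largo's profit: π = x_{Largo}(222 − 3x_{Largo} − 2x_{Kora}) − 3x_{Largo}.
∂π/∂x_{Largo} = 219 − 6x_{Largo} − 2x_{Kora} = 0 ⇒ x_{Largo} = 36.5 − (1/3)x_{Kora}.
Similarly x_{Kora} = 34 − (1/3)x_{Largo}.
Solving the two reaction functions simultaneously: (1 − (−1/3)(−1/3))x_{Largo} = 36.5 − (1/3)·34, so (8/9)x_{Largo} = 151/6 and x_{Largo} = 28.3125.
Then x_{Kora} = 34 − (1/3)·28.3125 = 24.5625.

28.3125, 24.5625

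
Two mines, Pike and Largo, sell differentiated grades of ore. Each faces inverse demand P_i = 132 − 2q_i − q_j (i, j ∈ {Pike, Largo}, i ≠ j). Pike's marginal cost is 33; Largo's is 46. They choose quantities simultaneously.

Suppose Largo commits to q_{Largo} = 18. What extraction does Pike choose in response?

Mine Pike's profit: π = q_{Pike}(132 − 2q_{Pike} − q_{Largo}) − 33q_{Pike}.
∂π/∂q_{Pike} = 99 − 4q_{Pike} − q_{Largo} = 0 ⇒ q_{Pike} = 24.75 − 0.25q_{Largo}.
At q_{Largo} = 18: q_{Pike} = 24.75 − 0.25·18 = 20.25.

20.25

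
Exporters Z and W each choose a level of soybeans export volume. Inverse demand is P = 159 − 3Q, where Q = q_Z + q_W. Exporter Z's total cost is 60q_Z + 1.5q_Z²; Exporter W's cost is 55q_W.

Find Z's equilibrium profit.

Exporter Z's profit: π = q_Z(159 − 3(q_Z + q_W)) − 60q_Z − 1.5q_Z².
∂π/∂q_Z = 99 − 9q_Z − 3q_W = 0, so q_Z = 11 − (1/3)q_W.
For W: ∂π/∂q_W = 104 − 6q_W − 3q_Z = 0 ⇒ q_W = 52/3 − 0.5q_Z.
Substituting the second reaction function into the first: q_Z = 11 − (1/3)(52/3 − 0.5q_Z), which gives (5/6)q_Z = 47/9 ⇒ q_Z = 94/15.
Then q_W = 52/3 − 0.5·(94/15) = 14.2.
Price P = 159 − 3·(307/15) = 97.6.
Z's profit: (97.6 − 60)·(94/15) − 1.5(94/15)² = 176.72.

176.72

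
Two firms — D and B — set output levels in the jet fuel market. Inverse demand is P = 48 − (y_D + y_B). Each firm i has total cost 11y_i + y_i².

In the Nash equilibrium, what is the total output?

14.8

Firm D's profit: π = y_D(48 − (y_D + y_B)) − 11y_D − y_D².
∂π/∂y_D = 37 − 4y_D − y_B = 0, so y_D = 9.25 − 0.25y_B.
Setting y_D = y_B in the reaction function: y_D = 9.25 − 0.25y_D, so y_D = 9.25 / 1.25 = 7.4.
Total output: 7.4 + 7.4 = 14.8.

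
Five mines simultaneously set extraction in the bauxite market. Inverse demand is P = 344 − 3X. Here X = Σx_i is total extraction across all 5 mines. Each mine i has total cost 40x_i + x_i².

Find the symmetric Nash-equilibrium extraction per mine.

15.2

A representative mine's profit is π_i = x_i(344 − 3X) − 40x_i − x_i², with X = x_i + Σ_{j≠i} x_j.
First-order condition: 304 − 8x_i − 3Σ_{j≠i} x_j = 0.
Imposing symmetry (x_j = x for all j) turns Σ_{j≠i} x_j into 4x, so 304 = 20x and x = 15.2.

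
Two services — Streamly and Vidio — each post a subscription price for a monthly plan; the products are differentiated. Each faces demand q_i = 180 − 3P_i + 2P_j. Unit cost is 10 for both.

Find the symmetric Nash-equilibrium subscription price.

52.5

Streamly's profit: π = (P_{Streamly} − 10)(180 − 3P_{Streamly} + 2P_{Vidio}).
∂π/∂P_{Streamly} = 210 − 6P_{Streamly} + 2P_{Vidio} = 0 ⇒ P_{Streamly} = 35 + (1/3)P_{Vidio}.
The game is symmetric, so in equilibrium P_{Vidio} = P_{Streamly}: the reaction function gives (2/3)P_{Streamly} = 35, hence P_{Streamly} = 52.5.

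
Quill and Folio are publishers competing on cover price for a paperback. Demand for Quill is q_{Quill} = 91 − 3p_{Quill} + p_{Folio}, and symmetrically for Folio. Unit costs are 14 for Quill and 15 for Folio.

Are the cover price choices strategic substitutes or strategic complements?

Quill's profit: π = (p_{Quill} − 14)(91 − 3p_{Quill} + p_{Folio}).
∂π/∂p_{Quill} = 133 − 6p_{Quill} + p_{Folio} = 0 ⇒ p_{Quill} = 133/6 + (1/6)p_{Folio}.
The best-response slope dp_{Quill}/dp_{Folio} = 1/6 > 0: the reaction function is upward-sloping, so the choices are strategic complements.

strategic complements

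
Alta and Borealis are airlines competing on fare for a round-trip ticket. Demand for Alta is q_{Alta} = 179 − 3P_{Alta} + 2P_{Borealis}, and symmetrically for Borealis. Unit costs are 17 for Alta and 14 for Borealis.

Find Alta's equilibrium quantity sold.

Alta's profit: π = (P_{Alta} − 17)(179 − 3P_{Alta} + 2P_{Borealis}).
∂π/∂P_{Alta} = 230 − 6P_{Alta} + 2P_{Borealis} = 0 ⇒ P_{Alta} = 115/3 + (1/3)P_{Borealis}.
Similarly P_{Borealis} = 221/6 + (1/3)P_{Alta}.
Solving the two reaction functions simultaneously: (1 − (1/3)(1/3))P_{Alta} = 115/3 + (1/3)·(221/6), so (8/9)P_{Alta} = 911/18 and P_{Alta} = 56.9375.
Then P_{Borealis} = 221/6 + (1/3)·56.9375 = 55.8125.
q_{Alta} = 179 − 3·56.9375 + 2·55.8125 = 119.8125.

119.8125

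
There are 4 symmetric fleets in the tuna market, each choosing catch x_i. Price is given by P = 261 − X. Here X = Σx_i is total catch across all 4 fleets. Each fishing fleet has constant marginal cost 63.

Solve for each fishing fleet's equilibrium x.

39.6

A representative fishing fleet's profit is π_i = x_i(261 − X) − 63x_i, with X = x_i + Σ_{j≠i} x_j.
First-order condition: 198 − 2x_i − Σ_{j≠i} x_j = 0.
Imposing symmetry (x_j = x for all j) turns Σ_{j≠i} x_j into 3x, so 198 = 5x and x = 39.6.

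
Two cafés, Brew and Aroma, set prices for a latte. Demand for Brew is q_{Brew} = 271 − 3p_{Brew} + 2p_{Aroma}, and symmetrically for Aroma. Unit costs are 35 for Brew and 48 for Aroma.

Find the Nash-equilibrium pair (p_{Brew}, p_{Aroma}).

Brew's profit: π = (p_{Brew} − 35)(271 − 3p_{Brew} + 2p_{Aroma}).
∂π/∂p_{Brew} = 376 − 6p_{Brew} + 2p_{Aroma} = 0 ⇒ p_{Brew} = 188/3 + (1/3)p_{Aroma}.
Similarly p_{Aroma} = 415/6 + (1/3)p_{Brew}.
Plugging p_{Aroma} into Brew's best response: p_{Brew} = 188/3 + (1/3)(415/6 + (1/3)p_{Brew}) ⇒ (8/9)p_{Brew} = 1543/18, so p_{Brew} = 96.4375.
Then p_{Aroma} = 415/6 + (1/3)·96.4375 = 101.3125.

96.4375, 101.3125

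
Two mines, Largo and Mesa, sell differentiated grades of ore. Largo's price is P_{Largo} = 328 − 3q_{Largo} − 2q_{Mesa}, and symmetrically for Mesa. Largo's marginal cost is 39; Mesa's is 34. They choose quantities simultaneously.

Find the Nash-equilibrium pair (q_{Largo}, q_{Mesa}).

Mine Largo's profit: π = q_{Largo}(328 − 3q_{Largo} − 2q_{Mesa}) − 39q_{Largo}.
∂π/∂q_{Largo} = 289 − 6q_{Largo} − 2q_{Mesa} = 0 ⇒ q_{Largo} = 289/6 − (1/3)q_{Mesa}.
Similarly q_{Mesa} = 49 − (1/3)q_{Largo}.
Solving the two reaction functions simultaneously: (1 − (−1/3)(−1/3))q_{Largo} = 289/6 − (1/3)·49, so (8/9)q_{Largo} = 191/6 and q_{Largo} = 35.8125.
Then q_{Mesa} = 49 − (1/3)·35.8125 = 37.0625.

35.8125, 37.0625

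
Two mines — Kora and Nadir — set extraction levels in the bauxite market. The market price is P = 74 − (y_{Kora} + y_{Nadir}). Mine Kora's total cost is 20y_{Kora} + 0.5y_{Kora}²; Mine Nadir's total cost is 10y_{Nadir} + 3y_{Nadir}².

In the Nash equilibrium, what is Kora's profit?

Mine Kora's profit: π = y_{Kora}(74 − (y_{Kora} + y_{Nadir})) − 20y_{Kora} − 0.5y_{Kora}².
∂π/∂y_{Kora} = 54 − 3y_{Kora} − y_{Nadir} = 0, so y_{Kora} = 18 − (1/3)y_{Nadir}.
For Nadir: ∂π/∂y_{Nadir} = 64 − 8y_{Nadir} − y_{Kora} = 0 ⇒ y_{Nadir} = 8 − 0.125y_{Kora}.
Solving the two reaction functions simultaneously: (1 − (−1/3)(−0.125))y_{Kora} = 18 − (1/3)·8, so (23/24)y_{Kora} = 46/3 and y_{Kora} = 16.
Then y_{Nadir} = 8 − 0.125·16 = 6.
Price P = 74 − 22 = 52.
Kora's profit: (52 − 20)·16 − 0.5(16)² = 384.

384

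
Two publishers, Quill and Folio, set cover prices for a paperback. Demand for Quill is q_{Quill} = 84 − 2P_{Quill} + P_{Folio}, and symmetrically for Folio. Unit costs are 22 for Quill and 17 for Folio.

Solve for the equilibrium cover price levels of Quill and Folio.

42, 40

Quill's profit: π = (P_{Quill} − 22)(84 − 2P_{Quill} + P_{Folio}).
∂π/∂P_{Quill} = 128 − 4P_{Quill} + P_{Folio} = 0 ⇒ P_{Quill} = 32 + 0.25P_{Folio}.
Similarly P_{Folio} = 29.5 + 0.25P_{Quill}.
Solving the two reaction functions simultaneously: (1 − (0.25)(0.25))P_{Quill} = 32 + 0.25·29.5, so 0.9375P_{Quill} = 39.375 and P_{Quill} = 42.
Then P_{Folio} = 29.5 + 0.25·42 = 40.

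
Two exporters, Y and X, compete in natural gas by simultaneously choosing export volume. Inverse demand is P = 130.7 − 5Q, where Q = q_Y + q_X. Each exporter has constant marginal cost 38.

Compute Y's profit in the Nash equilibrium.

190.962

Exporter Y's profit: π = q_Y(130.7 − 5(q_Y + q_X)) − 38q_Y.
∂π/∂q_Y = 92.7 − 10q_Y − 5q_X = 0, so q_Y = 9.27 − 0.5q_X.
The game is symmetric, so in equilibrium q_X = q_Y: the reaction function gives 1.5q_Y = 9.27, hence q_Y = 6.18.
Price P = 130.7 − 5·12.36 = 68.9.
Y's profit: (68.9 − 38)·6.18 = 190.962.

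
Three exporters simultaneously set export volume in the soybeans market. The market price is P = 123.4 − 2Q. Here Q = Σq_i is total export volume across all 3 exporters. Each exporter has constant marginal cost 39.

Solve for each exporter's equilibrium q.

A representative exporter's profit is π_i = q_i(123.4 − 2Q) − 39q_i, with Q = q_i + Σ_{j≠i} q_j.
First-order condition: 84.4 − 4q_i − 2Σ_{j≠i} q_j = 0.
Imposing symmetry (q_j = q for all j) turns Σ_{j≠i} q_j into 2q, so 84.4 = 8q and q = 10.55.

10.55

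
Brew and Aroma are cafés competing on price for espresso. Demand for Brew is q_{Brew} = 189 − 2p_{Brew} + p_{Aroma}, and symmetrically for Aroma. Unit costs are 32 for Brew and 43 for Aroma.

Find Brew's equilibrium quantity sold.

Brew's profit: π = (p_{Brew} − 32)(189 − 2p_{Brew} + p_{Aroma}).
∂π/∂p_{Brew} = 253 − 4p_{Brew} + p_{Aroma} = 0 ⇒ p_{Brew} = 63.25 + 0.25p_{Aroma}.
Similarly p_{Aroma} = 68.75 + 0.25p_{Brew}.
Substituting the second reaction function into the first: p_{Brew} = 63.25 + 0.25(68.75 + 0.25p_{Brew}), which gives 0.9375p_{Brew} = 80.4375 ⇒ p_{Brew} = 85.8.
Then p_{Aroma} = 68.75 + 0.25·85.8 = 90.2.
q_{Brew} = 189 − 2·85.8 + 90.2 = 107.6.

107.6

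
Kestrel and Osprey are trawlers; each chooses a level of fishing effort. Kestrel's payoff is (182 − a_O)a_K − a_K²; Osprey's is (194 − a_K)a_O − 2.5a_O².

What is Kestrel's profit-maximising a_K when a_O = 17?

Expanding Kestrel's payoff: 182a_K − a_Oa_K − a_K².
∂π/∂a_K = 182 − a_O − 2a_K = 0, so a_K = 91 − 0.5a_O.
At a_O = 17: a_K = 91 − 0.5·17 = 82.5.

82.5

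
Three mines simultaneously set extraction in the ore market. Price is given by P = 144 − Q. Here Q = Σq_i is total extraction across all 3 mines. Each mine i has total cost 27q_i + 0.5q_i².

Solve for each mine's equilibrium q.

23.4

A representative mine's profit is π_i = q_i(144 − Q) − 27q_i − 0.5q_i², with Q = q_i + Σ_{j≠i} q_j.
First-order condition: 117 − 3q_i − Σ_{j≠i} q_j = 0.
With identical mines, set every q_j = q: then 117 − 3q − 2q = 0, i.e. q = 117/5 = 23.4.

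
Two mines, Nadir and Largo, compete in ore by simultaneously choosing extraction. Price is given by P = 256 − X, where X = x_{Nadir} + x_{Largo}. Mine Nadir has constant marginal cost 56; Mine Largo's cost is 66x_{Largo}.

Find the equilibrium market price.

Mine Nadir's profit: π = x_{Nadir}(256 − (x_{Nadir} + x_{Largo})) − 56x_{Nadir}.
∂π/∂x_{Nadir} = 200 − 2x_{Nadir} − x_{Largo} = 0, so x_{Nadir} = 100 − 0.5x_{Largo}.
By the same steps for Largo: x_{Largo} = 95 − 0.5x_{Nadir}.
Plugging x_{Largo} into Nadir's best response: x_{Nadir} = 100 − 0.5(95 − 0.5x_{Nadir}) ⇒ 0.75x_{Nadir} = 52.5, so x_{Nadir} = 70.
Then x_{Largo} = 95 − 0.5·70 = 60.
Equilibrium price: P = 256 − 130 = 126.

126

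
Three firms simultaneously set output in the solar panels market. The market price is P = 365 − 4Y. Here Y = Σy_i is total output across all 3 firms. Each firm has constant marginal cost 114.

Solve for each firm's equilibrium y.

A representative firm's profit is π_i = y_i(365 − 4Y) − 114y_i, with Y = y_i + Σ_{j≠i} y_j.
First-order condition: 251 − 8y_i − 4Σ_{j≠i} y_j = 0.
Imposing symmetry (y_j = y for all j) turns Σ_{j≠i} y_j into 2y, so 251 = 16y and y = 15.6875.

15.6875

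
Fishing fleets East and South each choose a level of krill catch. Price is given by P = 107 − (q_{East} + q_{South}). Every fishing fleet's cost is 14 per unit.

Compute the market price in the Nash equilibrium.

Fishing fleet East's profit: π = q_{East}(107 − (q_{East} + q_{South})) − 14q_{East}.
∂π/∂q_{East} = 93 − 2q_{East} − q_{South} = 0, so q_{East} = 46.5 − 0.5q_{South}.
Setting q_{East} = q_{South} in the reaction function: q_{East} = 46.5 − 0.5q_{East}, so q_{East} = 46.5 / 1.5 = 31.
Equilibrium price: P = 107 − 62 = 45.

45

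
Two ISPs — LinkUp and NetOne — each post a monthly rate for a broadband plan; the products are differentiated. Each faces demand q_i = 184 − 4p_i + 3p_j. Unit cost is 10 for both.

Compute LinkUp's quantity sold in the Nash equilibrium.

LinkUp's profit: π = (p_{LinkUp} − 10)(184 − 4p_{LinkUp} + 3p_{NetOne}).
∂π/∂p_{LinkUp} = 224 − 8p_{LinkUp} + 3p_{NetOne} = 0 ⇒ p_{LinkUp} = 28 + 0.375p_{NetOne}.
The game is symmetric, so in equilibrium p_{NetOne} = p_{LinkUp}: the reaction function gives 0.625p_{LinkUp} = 28, hence p_{LinkUp} = 44.8.
q_{LinkUp} = 184 − 4·44.8 + 3·44.8 = 139.2.

139.2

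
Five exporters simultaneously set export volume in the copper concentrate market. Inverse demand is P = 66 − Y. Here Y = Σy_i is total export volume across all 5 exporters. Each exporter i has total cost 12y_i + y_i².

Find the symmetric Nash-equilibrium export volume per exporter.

A representative exporter's profit is π_i = y_i(66 − Y) − 12y_i − y_i², with Y = y_i + Σ_{j≠i} y_j.
First-order condition: 54 − 4y_i − Σ_{j≠i} y_j = 0.
With identical exporters, set every y_j = y: then 54 − 4y − 4y = 0, i.e. y = 54/8 = 6.75.

6.75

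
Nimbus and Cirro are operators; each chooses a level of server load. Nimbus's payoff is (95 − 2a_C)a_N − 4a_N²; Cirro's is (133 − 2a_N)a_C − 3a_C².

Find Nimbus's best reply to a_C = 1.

Expanding Nimbus's payoff: 95a_N − 2a_Ca_N − 4a_N².
∂π/∂a_N = 95 − 2a_C − 8a_N = 0, so a_N = 11.875 − 0.25a_C.
At a_C = 1: a_N = 11.875 − 0.25·1 = 11.625.

11.625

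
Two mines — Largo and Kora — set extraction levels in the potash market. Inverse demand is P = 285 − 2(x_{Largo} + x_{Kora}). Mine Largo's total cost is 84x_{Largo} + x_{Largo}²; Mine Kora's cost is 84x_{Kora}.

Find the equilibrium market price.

Mine Largo's profit: π = x_{Largo}(285 − 2(x_{Largo} + x_{Kora})) − 84x_{Largo} − x_{Largo}².
∂π/∂x_{Largo} = 201 − 6x_{Largo} − 2x_{Kora} = 0, so x_{Largo} = 33.5 − (1/3)x_{Kora}.
For Kora: ∂π/∂x_{Kora} = 201 − 4x_{Kora} − 2x_{Largo} = 0 ⇒ x_{Kora} = 50.25 − 0.5x_{Largo}.
Substituting the second reaction function into the first: x_{Largo} = 33.5 − (1/3)(50.25 − 0.5x_{Largo}), which gives (5/6)x_{Largo} = 16.75 ⇒ x_{Largo} = 20.1.
Then x_{Kora} = 50.25 − 0.5·20.1 = 40.2.
Equilibrium price: P = 285 − 2·60.3 = 164.4.

164.4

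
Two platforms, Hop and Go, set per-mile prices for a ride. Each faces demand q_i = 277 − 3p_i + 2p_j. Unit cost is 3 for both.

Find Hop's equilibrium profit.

14076.75

Hop's profit: π = (p_{Hop} − 3)(277 − 3p_{Hop} + 2p_{Go}).
∂π/∂p_{Hop} = 286 − 6p_{Hop} + 2p_{Go} = 0 ⇒ p_{Hop} = 143/3 + (1/3)p_{Go}.
The game is symmetric, so in equilibrium p_{Go} = p_{Hop}: the reaction function gives (2/3)p_{Hop} = 143/3, hence p_{Hop} = 71.5.
q_{Hop} = 277 − 3·71.5 + 2·71.5 = 205.5.
Profit = (71.5 − 3)·205.5 = 14076.75.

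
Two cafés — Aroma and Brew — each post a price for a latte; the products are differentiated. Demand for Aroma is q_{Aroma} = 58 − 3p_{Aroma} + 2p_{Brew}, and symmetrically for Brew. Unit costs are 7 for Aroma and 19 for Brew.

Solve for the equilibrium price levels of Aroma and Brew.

22, 26.5

Aroma's profit: π = (p_{Aroma} − 7)(58 − 3p_{Aroma} + 2p_{Brew}).
∂π/∂p_{Aroma} = 79 − 6p_{Aroma} + 2p_{Brew} = 0 ⇒ p_{Aroma} = 79/6 + (1/3)p_{Brew}.
Similarly p_{Brew} = 115/6 + (1/3)p_{Aroma}.
Substituting the second reaction function into the first: p_{Aroma} = 79/6 + (1/3)(115/6 + (1/3)p_{Aroma}), which gives (8/9)p_{Aroma} = 176/9 ⇒ p_{Aroma} = 22.
Then p_{Brew} = 115/6 + (1/3)·22 = 26.5.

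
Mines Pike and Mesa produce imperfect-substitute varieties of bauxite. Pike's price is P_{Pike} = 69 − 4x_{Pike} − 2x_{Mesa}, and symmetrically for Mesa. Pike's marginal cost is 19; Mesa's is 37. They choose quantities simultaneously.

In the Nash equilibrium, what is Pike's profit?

Mine Pike's profit: π = x_{Pike}(69 − 4x_{Pike} − 2x_{Mesa}) − 19x_{Pike}.
∂π/∂x_{Pike} = 50 − 8x_{Pike} − 2x_{Mesa} = 0 ⇒ x_{Pike} = 6.25 − 0.25x_{Mesa}.
Similarly x_{Mesa} = 4 − 0.25x_{Pike}.
Substituting the second reaction function into the first: x_{Pike} = 6.25 − 0.25(4 − 0.25x_{Pike}), which gives 0.9375x_{Pike} = 5.25 ⇒ x_{Pike} = 5.6.
Then x_{Mesa} = 4 − 0.25·5.6 = 2.6.
P_{Pike} = 69 − 4·5.6 − 2·2.6 = 41.4.
Profit = (41.4 − 19)·5.6 = 125.44.

125.44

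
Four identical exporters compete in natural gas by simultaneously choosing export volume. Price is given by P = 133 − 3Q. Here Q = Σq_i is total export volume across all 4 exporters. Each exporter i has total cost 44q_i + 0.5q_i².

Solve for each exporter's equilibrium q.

5.5625

A representative exporter's profit is π_i = q_i(133 − 3Q) − 44q_i − 0.5q_i², with Q = q_i + Σ_{j≠i} q_j.
First-order condition: 89 − 7q_i − 3Σ_{j≠i} q_j = 0.
Imposing symmetry (q_j = q for all j) turns Σ_{j≠i} q_j into 3q, so 89 = 16q and q = 5.5625.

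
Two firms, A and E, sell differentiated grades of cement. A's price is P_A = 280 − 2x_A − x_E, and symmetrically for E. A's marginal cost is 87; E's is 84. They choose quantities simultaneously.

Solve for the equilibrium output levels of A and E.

38.4, 39.4

Firm A's profit: π = x_A(280 − 2x_A − x_E) − 87x_A.
∂π/∂x_A = 193 − 4x_A − x_E = 0 ⇒ x_A = 48.25 − 0.25x_E.
Similarly x_E = 49 − 0.25x_A.
Substituting the second reaction function into the first: x_A = 48.25 − 0.25(49 − 0.25x_A), which gives 0.9375x_A = 36 ⇒ x_A = 38.4.
Then x_E = 49 − 0.25·38.4 = 39.4.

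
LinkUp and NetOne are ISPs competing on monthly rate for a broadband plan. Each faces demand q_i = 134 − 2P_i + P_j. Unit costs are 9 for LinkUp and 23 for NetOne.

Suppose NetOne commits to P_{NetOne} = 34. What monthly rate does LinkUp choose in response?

46.5

LinkUp's profit: π = (P_{LinkUp} − 9)(134 − 2P_{LinkUp} + P_{NetOne}).
∂π/∂P_{LinkUp} = 152 − 4P_{LinkUp} + P_{NetOne} = 0 ⇒ P_{LinkUp} = 38 + 0.25P_{NetOne}.
At P_{NetOne} = 34: P_{LinkUp} = 38 + 0.25·34 = 46.5.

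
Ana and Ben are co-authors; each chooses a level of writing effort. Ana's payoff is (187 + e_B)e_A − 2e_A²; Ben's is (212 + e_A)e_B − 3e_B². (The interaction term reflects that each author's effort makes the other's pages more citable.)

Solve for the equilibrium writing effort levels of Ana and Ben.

58, 45

Expanding Ana's payoff: 187e_A + e_Be_A − 2e_A².
∂π/∂e_A = 187 + e_B − 4e_A = 0, so e_A = 46.75 + 0.25e_B.
Likewise for Ben: e_B = 106/3 + (1/6)e_A.
Plugging e_B into Ana's best response: e_A = 46.75 + 0.25(106/3 + (1/6)e_A) ⇒ (23/24)e_A = 667/12, so e_A = 58.
Then e_B = 106/3 + (1/6)·58 = 45.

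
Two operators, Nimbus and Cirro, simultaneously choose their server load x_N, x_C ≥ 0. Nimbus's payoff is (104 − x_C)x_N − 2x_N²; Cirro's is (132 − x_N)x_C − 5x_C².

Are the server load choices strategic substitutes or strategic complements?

strategic substitutes

Expanding Nimbus's payoff: 104x_N − x_Cx_N − 2x_N².
∂π/∂x_N = 104 − x_C − 4x_N = 0, so x_N = 26 − 0.25x_C.
The best-response slope dx_N/dx_C = −0.25 < 0: the reaction function is downward-sloping, so the choices are strategic substitutes.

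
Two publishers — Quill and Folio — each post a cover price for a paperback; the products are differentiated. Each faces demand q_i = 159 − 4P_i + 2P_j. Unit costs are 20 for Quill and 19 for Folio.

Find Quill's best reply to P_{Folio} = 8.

Quill's profit: π = (P_{Quill} − 20)(159 − 4P_{Quill} + 2P_{Folio}).
∂π/∂P_{Quill} = 239 − 8P_{Quill} + 2P_{Folio} = 0 ⇒ P_{Quill} = 29.875 + 0.25P_{Folio}.
At P_{Folio} = 8: P_{Quill} = 29.875 + 0.25·8 = 31.875.

31.875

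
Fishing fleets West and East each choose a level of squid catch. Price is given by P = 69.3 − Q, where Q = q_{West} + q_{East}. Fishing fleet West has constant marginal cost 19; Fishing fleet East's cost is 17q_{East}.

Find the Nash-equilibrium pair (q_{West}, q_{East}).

Fishing fleet West's profit: π = q_{West}(69.3 − (q_{West} + q_{East})) − 19q_{West}.
∂π/∂q_{West} = 50.3 − 2q_{West} − q_{East} = 0, so q_{West} = 25.15 − 0.5q_{East}.
By the same steps for East: q_{East} = 26.15 − 0.5q_{West}.
Solving the two reaction functions simultaneously: (1 − (−0.5)(−0.5))q_{West} = 25.15 − 0.5·26.15, so 0.75q_{West} = 12.075 and q_{West} = 16.1.
Then q_{East} = 26.15 − 0.5·16.1 = 18.1.

16.1, 18.1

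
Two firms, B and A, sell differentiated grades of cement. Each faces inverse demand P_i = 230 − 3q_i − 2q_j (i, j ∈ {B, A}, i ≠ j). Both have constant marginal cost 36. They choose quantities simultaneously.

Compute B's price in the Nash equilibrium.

Firm B's profit: π = q_B(230 − 3q_B − 2q_A) − 36q_B.
∂π/∂q_B = 194 − 6q_B − 2q_A = 0 ⇒ q_B = 97/3 − (1/3)q_A.
The game is symmetric, so in equilibrium q_A = q_B: the reaction function gives (4/3)q_B = 97/3, hence q_B = 24.25.
P_B = 230 − 3·24.25 − 2·24.25 = 108.75.

108.75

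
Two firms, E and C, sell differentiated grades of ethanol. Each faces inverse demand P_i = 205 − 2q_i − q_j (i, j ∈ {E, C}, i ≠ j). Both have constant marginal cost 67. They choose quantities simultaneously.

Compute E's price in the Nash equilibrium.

122.2

Firm E's profit: π = q_E(205 − 2q_E − q_C) − 67q_E.
∂π/∂q_E = 138 − 4q_E − q_C = 0 ⇒ q_E = 34.5 − 0.25q_C.
Setting q_E = q_C in the reaction function: q_E = 34.5 − 0.25q_E, so q_E = 34.5 / 1.25 = 27.6.
P_E = 205 − 2·27.6 − 27.6 = 122.2.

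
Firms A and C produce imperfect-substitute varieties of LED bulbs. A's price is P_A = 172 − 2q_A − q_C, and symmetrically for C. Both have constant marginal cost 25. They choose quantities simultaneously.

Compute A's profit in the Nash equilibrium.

1728.72

Firm A's profit: π = q_A(172 − 2q_A − q_C) − 25q_A.
∂π/∂q_A = 147 − 4q_A − q_C = 0 ⇒ q_A = 36.75 − 0.25q_C.
By symmetry q_C = q_A; substituting into the reaction function, 1.25q_A = 36.75 and q_A = 29.4.
P_A = 172 − 2·29.4 − 29.4 = 83.8.
Profit = (83.8 − 25)·29.4 = 1728.72.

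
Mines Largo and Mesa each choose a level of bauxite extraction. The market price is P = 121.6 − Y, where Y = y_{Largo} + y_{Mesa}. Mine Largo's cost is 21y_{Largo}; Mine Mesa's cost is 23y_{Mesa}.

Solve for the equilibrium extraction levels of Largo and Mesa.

34.2, 32.2

Mine Largo's profit: π = y_{Largo}(121.6 − (y_{Largo} + y_{Mesa})) − 21y_{Largo}.
∂π/∂y_{Largo} = 100.6 − 2y_{Largo} − y_{Mesa} = 0, so y_{Largo} = 50.3 − 0.5y_{Mesa}.
By the same steps for Mesa: y_{Mesa} = 49.3 − 0.5y_{Largo}.
Plugging y_{Mesa} into Largo's best response: y_{Largo} = 50.3 − 0.5(49.3 − 0.5y_{Largo}) ⇒ 0.75y_{Largo} = 25.65, so y_{Largo} = 34.2.
Then y_{Mesa} = 49.3 − 0.5·34.2 = 32.2.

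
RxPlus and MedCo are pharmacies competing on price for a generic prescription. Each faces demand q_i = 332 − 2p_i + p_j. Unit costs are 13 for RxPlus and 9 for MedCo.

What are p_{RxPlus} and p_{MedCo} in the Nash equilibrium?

RxPlus's profit: π = (p_{RxPlus} − 13)(332 − 2p_{RxPlus} + p_{MedCo}).
∂π/∂p_{RxPlus} = 358 − 4p_{RxPlus} + p_{MedCo} = 0 ⇒ p_{RxPlus} = 89.5 + 0.25p_{MedCo}.
Similarly p_{MedCo} = 87.5 + 0.25p_{RxPlus}.
Plugging p_{MedCo} into RxPlus's best response: p_{RxPlus} = 89.5 + 0.25(87.5 + 0.25p_{RxPlus}) ⇒ 0.9375p_{RxPlus} = 111.375, so p_{RxPlus} = 118.8.
Then p_{MedCo} = 87.5 + 0.25·118.8 = 117.2.

118.8, 117.2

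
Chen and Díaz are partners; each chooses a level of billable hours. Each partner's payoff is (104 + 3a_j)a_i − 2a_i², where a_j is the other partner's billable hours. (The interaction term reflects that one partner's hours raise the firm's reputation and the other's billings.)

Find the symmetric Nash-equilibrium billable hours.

Chen's payoff is (104 + 3a_D)a_C − 2a_C².
∂π/∂a_C = 104 + 3a_D − 4a_C = 0, so a_C = 26 + 0.75a_D.
Setting a_C = a_D in the reaction function: a_C = 26 + 0.75a_C, so a_C = 26 / 0.25 = 104.

104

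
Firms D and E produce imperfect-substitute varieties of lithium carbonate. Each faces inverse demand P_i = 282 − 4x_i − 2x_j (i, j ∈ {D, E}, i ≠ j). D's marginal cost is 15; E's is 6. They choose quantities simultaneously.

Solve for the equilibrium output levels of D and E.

26.4, 27.9

Firm D's profit: π = x_D(282 − 4x_D − 2x_E) − 15x_D.
∂π/∂x_D = 267 − 8x_D − 2x_E = 0 ⇒ x_D = 33.375 − 0.25x_E.
Similarly x_E = 34.5 − 0.25x_D.
Solving the two reaction functions simultaneously: (1 − (−0.25)(−0.25))x_D = 33.375 − 0.25·34.5, so 0.9375x_D = 24.75 and x_D = 26.4.
Then x_E = 34.5 − 0.25·26.4 = 27.9.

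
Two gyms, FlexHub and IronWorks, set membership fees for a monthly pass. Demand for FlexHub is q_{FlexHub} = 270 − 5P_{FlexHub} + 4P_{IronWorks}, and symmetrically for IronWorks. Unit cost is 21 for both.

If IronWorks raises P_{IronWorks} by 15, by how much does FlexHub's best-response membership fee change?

6

FlexHub's profit: π = (P_{FlexHub} − 21)(270 − 5P_{FlexHub} + 4P_{IronWorks}).
∂π/∂P_{FlexHub} = 375 − 10P_{FlexHub} + 4P_{IronWorks} = 0 ⇒ P_{FlexHub} = 37.5 + 0.4P_{IronWorks}.
The reaction-function slope is 0.4, so a 15-unit rise in P_{IronWorks} moves P_{FlexHub} by 0.4 × 15 = 6. FlexHub's best response rises — the actions are strategic complements.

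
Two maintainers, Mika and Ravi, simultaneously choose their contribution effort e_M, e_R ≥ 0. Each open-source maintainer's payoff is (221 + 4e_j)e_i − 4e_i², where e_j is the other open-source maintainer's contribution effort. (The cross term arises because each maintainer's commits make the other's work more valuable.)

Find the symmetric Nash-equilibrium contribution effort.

Mika's payoff is (221 + 4e_R)e_M − 4e_M².
∂π/∂e_M = 221 + 4e_R − 8e_M = 0, so e_M = 27.625 + 0.5e_R.
The game is symmetric, so in equilibrium e_R = e_M: the reaction function gives 0.5e_M = 27.625, hence e_M = 55.25.

55.25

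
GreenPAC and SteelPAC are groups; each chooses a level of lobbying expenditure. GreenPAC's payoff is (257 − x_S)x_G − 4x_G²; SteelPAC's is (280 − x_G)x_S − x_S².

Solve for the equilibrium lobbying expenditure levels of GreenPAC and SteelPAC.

Expanding GreenPAC's payoff: 257x_G − x_Sx_G − 4x_G².
∂π/∂x_G = 257 − x_S − 8x_G = 0, so x_G = 32.125 − 0.125x_S.
Likewise for SteelPAC: x_S = 140 − 0.5x_G.
Substituting the second reaction function into the first: x_G = 32.125 − 0.125(140 − 0.5x_G), which gives 0.9375x_G = 14.625 ⇒ x_G = 15.6.
Then x_S = 140 − 0.5·15.6 = 132.2.

15.6, 132.2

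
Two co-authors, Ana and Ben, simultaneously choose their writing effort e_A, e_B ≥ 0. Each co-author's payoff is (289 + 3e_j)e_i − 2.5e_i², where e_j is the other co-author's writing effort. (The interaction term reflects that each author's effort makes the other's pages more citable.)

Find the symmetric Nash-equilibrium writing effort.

Ana's payoff is (289 + 3e_B)e_A − 2.5e_A².
∂π/∂e_A = 289 + 3e_B − 5e_A = 0, so e_A = 57.8 + 0.6e_B.
By symmetry e_B = e_A; substituting into the reaction function, 0.4e_A = 57.8 and e_A = 144.5.

144.5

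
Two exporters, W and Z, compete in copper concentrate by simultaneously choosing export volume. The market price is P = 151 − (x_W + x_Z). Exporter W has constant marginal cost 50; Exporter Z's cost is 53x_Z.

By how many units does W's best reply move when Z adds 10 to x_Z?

Exporter W's profit: π = x_W(151 − (x_W + x_Z)) − 50x_W.
∂π/∂x_W = 101 − 2x_W − x_Z = 0, so x_W = 50.5 − 0.5x_Z.
The reaction-function slope is −0.5, so a 10-unit rise in x_Z moves x_W by −0.5 × 10 = −5. W's best response falls — the actions are strategic substitutes.

-5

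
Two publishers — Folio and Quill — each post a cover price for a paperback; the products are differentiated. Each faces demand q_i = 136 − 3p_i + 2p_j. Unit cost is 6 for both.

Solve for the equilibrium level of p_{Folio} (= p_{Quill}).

38.5

Folio's profit: π = (p_{Folio} − 6)(136 − 3p_{Folio} + 2p_{Quill}).
∂π/∂p_{Folio} = 154 − 6p_{Folio} + 2p_{Quill} = 0 ⇒ p_{Folio} = 77/3 + (1/3)p_{Quill}.
Setting p_{Folio} = p_{Quill} in the reaction function: p_{Folio} = 77/3 + (1/3)p_{Folio}, so p_{Folio} = (77/3) / (2/3) = 38.5.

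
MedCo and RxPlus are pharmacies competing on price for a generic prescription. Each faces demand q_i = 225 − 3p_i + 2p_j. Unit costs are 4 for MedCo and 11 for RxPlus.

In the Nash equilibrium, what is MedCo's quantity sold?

MedCo's profit: π = (p_{MedCo} − 4)(225 − 3p_{MedCo} + 2p_{RxPlus}).
∂π/∂p_{MedCo} = 237 − 6p_{MedCo} + 2p_{RxPlus} = 0 ⇒ p_{MedCo} = 39.5 + (1/3)p_{RxPlus}.
Similarly p_{RxPlus} = 43 + (1/3)p_{MedCo}.
Substituting the second reaction function into the first: p_{MedCo} = 39.5 + (1/3)(43 + (1/3)p_{MedCo}), which gives (8/9)p_{MedCo} = 323/6 ⇒ p_{MedCo} = 60.5625.
Then p_{RxPlus} = 43 + (1/3)·60.5625 = 63.1875.
q_{MedCo} = 225 − 3·60.5625 + 2·63.1875 = 169.6875.

169.6875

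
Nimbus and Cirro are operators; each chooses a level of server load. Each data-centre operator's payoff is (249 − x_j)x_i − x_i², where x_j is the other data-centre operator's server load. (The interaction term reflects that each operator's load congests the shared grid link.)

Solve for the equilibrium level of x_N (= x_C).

Nimbus's payoff is (249 − x_C)x_N − x_N².
∂π/∂x_N = 249 − x_C − 2x_N = 0, so x_N = 124.5 − 0.5x_C.
Setting x_N = x_C in the reaction function: x_N = 124.5 − 0.5x_N, so x_N = 124.5 / 1.5 = 83.

83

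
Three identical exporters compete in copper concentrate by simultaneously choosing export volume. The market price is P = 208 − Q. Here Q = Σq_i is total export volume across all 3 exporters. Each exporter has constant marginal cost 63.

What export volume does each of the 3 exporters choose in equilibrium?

36.25

A representative exporter's profit is π_i = q_i(208 − Q) − 63q_i, with Q = q_i + Σ_{j≠i} q_j.
First-order condition: 145 − 2q_i − Σ_{j≠i} q_j = 0.
In a symmetric equilibrium every exporter chooses the same q, so Σ_{j≠i} q_j = 2q. The condition becomes 145 − 4q = 0, giving q = 145/4 = 36.25.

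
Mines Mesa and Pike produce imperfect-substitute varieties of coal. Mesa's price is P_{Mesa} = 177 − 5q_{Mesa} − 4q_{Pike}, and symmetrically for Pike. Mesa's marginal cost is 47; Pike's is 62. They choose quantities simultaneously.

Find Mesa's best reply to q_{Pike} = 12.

Mine Mesa's profit: π = q_{Mesa}(177 − 5q_{Mesa} − 4q_{Pike}) − 47q_{Mesa}.
∂π/∂q_{Mesa} = 130 − 10q_{Mesa} − 4q_{Pike} = 0 ⇒ q_{Mesa} = 13 − 0.4q_{Pike}.
At q_{Pike} = 12: q_{Mesa} = 13 − 0.4·12 = 8.2.

8.2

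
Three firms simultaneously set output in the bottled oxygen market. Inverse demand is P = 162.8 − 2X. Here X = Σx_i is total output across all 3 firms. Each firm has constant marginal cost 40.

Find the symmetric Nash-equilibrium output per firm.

A representative firm's profit is π_i = x_i(162.8 − 2X) − 40x_i, with X = x_i + Σ_{j≠i} x_j.
First-order condition: 122.8 − 4x_i − 2Σ_{j≠i} x_j = 0.
In a symmetric equilibrium every firm chooses the same x, so Σ_{j≠i} x_j = 2x. The condition becomes 122.8 − 8x = 0, giving x = 122.8/8 = 15.35.

15.35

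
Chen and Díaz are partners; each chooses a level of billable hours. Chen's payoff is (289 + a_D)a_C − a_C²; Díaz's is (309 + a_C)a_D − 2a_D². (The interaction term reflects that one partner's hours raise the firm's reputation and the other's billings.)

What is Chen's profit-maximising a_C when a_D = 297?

293

Expanding Chen's payoff: 289a_C + a_Da_C − a_C².
∂π/∂a_C = 289 + a_D − 2a_C = 0, so a_C = 144.5 + 0.5a_D.
At a_D = 297: a_C = 144.5 + 0.5·297 = 293.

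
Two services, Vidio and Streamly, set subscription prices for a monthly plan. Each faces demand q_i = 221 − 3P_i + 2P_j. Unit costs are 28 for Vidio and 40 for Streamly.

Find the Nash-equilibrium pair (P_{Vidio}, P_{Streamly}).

78.5, 83

Vidio's profit: π = (P_{Vidio} − 28)(221 − 3P_{Vidio} + 2P_{Streamly}).
∂π/∂P_{Vidio} = 305 − 6P_{Vidio} + 2P_{Streamly} = 0 ⇒ P_{Vidio} = 305/6 + (1/3)P_{Streamly}.
Similarly P_{Streamly} = 341/6 + (1/3)P_{Vidio}.
Plugging P_{Streamly} into Vidio's best response: P_{Vidio} = 305/6 + (1/3)(341/6 + (1/3)P_{Vidio}) ⇒ (8/9)P_{Vidio} = 628/9, so P_{Vidio} = 78.5.
Then P_{Streamly} = 341/6 + (1/3)·78.5 = 83.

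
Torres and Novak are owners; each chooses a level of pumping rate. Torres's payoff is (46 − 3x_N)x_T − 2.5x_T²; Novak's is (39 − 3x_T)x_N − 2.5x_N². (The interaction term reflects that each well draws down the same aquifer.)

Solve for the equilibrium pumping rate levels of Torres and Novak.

Expanding Torres's payoff: 46x_T − 3x_Nx_T − 2.5x_T².
∂π/∂x_T = 46 − 3x_N − 5x_T = 0, so x_T = 9.2 − 0.6x_N.
Likewise for Novak: x_N = 7.8 − 0.6x_T.
Substituting the second reaction function into the first: x_T = 9.2 − 0.6(7.8 − 0.6x_T), which gives 0.64x_T = 4.52 ⇒ x_T = 7.0625.
Then x_N = 7.8 − 0.6·7.0625 = 3.5625.

7.0625, 3.5625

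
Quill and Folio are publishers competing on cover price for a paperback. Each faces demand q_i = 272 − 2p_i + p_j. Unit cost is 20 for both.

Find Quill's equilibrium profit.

Quill's profit: π = (p_{Quill} − 20)(272 − 2p_{Quill} + p_{Folio}).
∂π/∂p_{Quill} = 312 − 4p_{Quill} + p_{Folio} = 0 ⇒ p_{Quill} = 78 + 0.25p_{Folio}.
The game is symmetric, so in equilibrium p_{Folio} = p_{Quill}: the reaction function gives 0.75p_{Quill} = 78, hence p_{Quill} = 104.
q_{Quill} = 272 − 2·104 + 104 = 168.
Profit = (104 − 20)·168 = 14112.

14112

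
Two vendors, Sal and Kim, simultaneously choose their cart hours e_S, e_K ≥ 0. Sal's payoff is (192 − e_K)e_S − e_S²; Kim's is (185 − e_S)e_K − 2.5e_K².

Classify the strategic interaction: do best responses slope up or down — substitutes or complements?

strategic substitutes

Expanding Sal's payoff: 192e_S − e_Ke_S − e_S².
∂π/∂e_S = 192 − e_K − 2e_S = 0, so e_S = 96 − 0.5e_K.
The best-response slope de_S/de_K = −0.5 < 0: the reaction function is downward-sloping, so the choices are strategic substitutes.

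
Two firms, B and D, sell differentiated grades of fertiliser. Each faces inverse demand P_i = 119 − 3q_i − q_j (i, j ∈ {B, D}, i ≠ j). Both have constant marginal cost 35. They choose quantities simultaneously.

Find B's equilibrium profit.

432

Firm B's profit: π = q_B(119 − 3q_B − q_D) − 35q_B.
∂π/∂q_B = 84 − 6q_B − q_D = 0 ⇒ q_B = 14 − (1/6)q_D.
By symmetry q_D = q_B; substituting into the reaction function, (7/6)q_B = 14 and q_B = 12.
P_B = 119 − 3·12 − 12 = 71.
Profit = (71 − 35)·12 = 432.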